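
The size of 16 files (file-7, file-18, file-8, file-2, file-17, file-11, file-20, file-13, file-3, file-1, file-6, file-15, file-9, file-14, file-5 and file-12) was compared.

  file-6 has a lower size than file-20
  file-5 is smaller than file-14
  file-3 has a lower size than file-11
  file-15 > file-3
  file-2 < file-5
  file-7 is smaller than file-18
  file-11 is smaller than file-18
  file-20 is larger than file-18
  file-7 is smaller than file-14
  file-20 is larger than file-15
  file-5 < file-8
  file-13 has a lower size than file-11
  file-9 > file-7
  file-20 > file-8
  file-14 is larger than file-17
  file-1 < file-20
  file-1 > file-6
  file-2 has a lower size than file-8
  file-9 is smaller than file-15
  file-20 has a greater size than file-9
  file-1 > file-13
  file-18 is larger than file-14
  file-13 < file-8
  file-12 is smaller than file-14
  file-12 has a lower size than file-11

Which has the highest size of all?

file-20

file-6 is not greatest since file-6 < file-1; file-7 is not greatest since file-7 < file-9; file-12 is not greatest since file-12 < file-11; file-13 is not greatest since file-13 < file-1; file-17 is not greatest since file-17 < file-14; file-2 is not greatest since file-2 < file-8; file-9 is not greatest since file-9 < file-20; file-3 is not greatest since file-3 < file-15; file-5 is not greatest since file-5 < file-8; file-1 is not greatest since file-1 < file-20; file-15 is not greatest since file-15 < file-20; file-11 is not greatest since file-11 < file-18; file-8 is not greatest since file-8 < file-20; file-14 is not greatest since file-14 < file-18; file-18 is not greatest since file-18 < file-20.
Only file-20 has nothing above it, so file-20 is the highest size.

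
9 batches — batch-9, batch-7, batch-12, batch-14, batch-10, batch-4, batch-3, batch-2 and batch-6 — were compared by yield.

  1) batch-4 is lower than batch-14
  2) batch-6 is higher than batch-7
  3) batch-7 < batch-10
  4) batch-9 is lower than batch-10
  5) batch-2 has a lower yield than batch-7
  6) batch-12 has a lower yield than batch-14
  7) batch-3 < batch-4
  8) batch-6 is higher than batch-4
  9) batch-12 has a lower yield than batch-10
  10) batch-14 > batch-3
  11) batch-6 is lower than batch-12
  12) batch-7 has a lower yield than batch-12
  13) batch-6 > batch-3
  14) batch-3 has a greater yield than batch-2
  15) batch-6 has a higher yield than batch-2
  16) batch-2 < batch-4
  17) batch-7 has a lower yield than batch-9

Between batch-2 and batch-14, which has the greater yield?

batch-14

Chaining the given relations: batch-2 < batch-3 < batch-4 < batch-6 < batch-12 < batch-14.
So batch-2 < batch-14; batch-14 is the higher of the two.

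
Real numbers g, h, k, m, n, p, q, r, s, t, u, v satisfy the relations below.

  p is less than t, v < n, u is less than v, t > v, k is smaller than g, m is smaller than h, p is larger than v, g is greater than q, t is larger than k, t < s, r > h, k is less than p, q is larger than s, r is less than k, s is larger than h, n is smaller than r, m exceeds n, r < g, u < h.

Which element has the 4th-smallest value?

Piecing the relations together gives one ordering: u < v < n < m < h < r < k < p < t < s < q < g.
Counting 4 from the smallest end gives m.

m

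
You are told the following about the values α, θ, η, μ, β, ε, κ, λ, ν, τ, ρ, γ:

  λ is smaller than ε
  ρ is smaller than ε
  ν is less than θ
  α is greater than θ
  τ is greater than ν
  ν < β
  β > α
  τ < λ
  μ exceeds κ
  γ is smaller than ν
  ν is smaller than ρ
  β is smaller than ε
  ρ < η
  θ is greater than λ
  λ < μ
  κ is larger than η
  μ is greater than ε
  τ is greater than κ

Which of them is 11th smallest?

ε

Chaining the given pairs: γ < ν < ρ < η < κ < τ < λ < θ < α < β < ε < μ.
Counting 11 from the smallest end gives ε.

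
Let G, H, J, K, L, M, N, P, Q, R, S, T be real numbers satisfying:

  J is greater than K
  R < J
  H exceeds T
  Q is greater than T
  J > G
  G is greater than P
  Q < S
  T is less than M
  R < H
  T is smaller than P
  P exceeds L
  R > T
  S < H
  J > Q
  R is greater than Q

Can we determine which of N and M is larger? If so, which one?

Following every chain through M: below M we get T.
N is not reached, and no chain runs the other way from N to M.
So the given relations leave the order of M and N undetermined.

undetermined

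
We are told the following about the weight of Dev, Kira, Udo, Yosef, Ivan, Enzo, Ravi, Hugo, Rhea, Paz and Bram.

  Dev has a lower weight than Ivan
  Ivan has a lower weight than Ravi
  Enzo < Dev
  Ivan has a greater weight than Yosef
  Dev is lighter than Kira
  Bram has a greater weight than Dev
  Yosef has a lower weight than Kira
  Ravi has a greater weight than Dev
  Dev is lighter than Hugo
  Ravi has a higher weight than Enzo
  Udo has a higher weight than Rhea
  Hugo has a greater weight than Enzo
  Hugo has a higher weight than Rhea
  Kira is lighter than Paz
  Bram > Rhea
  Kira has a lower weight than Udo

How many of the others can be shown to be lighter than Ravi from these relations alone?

From Ravi the given relations immediately reach Enzo, Dev, Ivan.
From those, Yosef — 4 in total.
No other element is forced below Ravi by the given relations, so the count is 4.

4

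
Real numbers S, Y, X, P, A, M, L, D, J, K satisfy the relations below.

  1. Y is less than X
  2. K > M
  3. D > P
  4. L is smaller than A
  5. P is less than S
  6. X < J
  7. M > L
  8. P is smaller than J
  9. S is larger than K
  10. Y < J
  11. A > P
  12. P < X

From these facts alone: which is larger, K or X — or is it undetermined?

undetermined

Following every chain through X: above X we get J; below X we get Y, P.
K is not reached, and no chain runs the other way from K to X.
So the given relations leave the order of X and K undetermined.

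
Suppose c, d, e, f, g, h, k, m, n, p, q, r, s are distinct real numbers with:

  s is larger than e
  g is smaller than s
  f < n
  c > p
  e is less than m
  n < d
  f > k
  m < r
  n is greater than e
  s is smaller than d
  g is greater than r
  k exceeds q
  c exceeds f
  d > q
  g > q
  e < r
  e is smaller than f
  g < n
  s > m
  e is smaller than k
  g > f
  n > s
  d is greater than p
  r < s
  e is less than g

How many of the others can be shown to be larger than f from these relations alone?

5

Directly above f: c, g, n.
One step further: s, d (5 so far).
Nothing else is reachable above f; 5 in all.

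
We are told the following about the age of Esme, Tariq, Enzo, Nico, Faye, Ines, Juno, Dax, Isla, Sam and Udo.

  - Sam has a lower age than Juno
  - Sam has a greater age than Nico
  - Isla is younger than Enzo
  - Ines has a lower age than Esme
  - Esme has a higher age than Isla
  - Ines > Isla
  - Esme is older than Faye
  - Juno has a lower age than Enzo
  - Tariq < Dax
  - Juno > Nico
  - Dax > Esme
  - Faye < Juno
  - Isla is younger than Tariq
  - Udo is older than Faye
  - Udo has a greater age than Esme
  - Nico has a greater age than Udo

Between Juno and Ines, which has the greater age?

Juno

Link the given pairs in sequence: Ines < Esme; Esme < Udo; Udo < Nico; Nico < Sam; Sam < Juno.
Together: Ines < Esme < Udo < Nico < Sam < Juno.
So Ines < Juno; Juno is the older of the two.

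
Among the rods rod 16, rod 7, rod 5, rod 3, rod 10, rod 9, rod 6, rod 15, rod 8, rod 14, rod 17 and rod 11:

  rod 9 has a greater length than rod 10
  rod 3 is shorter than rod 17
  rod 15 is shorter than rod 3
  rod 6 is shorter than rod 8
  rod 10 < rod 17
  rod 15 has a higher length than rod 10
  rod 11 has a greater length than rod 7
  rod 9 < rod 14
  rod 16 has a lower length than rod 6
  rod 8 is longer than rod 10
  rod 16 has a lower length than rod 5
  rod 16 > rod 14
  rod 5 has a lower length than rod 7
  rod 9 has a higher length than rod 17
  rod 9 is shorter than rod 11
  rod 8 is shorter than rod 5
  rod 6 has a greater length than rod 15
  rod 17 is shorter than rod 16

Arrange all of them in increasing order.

The consecutive links are each given: rod 10 < rod 15; rod 15 < rod 3; rod 3 < rod 17; rod 17 < rod 9; rod 9 < rod 14; rod 14 < rod 16; rod 16 < rod 6; rod 6 < rod 8; rod 8 < rod 5; rod 5 < rod 7; rod 7 < rod 11.

rod 10 < rod 15 < rod 3 < rod 17 < rod 9 < rod 14 < rod 16 < rod 6 < rod 8 < rod 5 < rod 7 < rod 11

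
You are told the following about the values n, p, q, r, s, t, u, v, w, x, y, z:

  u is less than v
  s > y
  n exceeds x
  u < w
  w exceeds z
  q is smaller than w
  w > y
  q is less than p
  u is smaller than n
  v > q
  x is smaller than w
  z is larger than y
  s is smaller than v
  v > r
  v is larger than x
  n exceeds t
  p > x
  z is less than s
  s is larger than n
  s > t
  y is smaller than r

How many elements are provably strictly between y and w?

1

The relations place y below w. An element lies strictly between them when it is forced above y and also forced below w.
Above y: {r, z, s, v}. Below w: {x, u, q, z}.
Intersection: {z} — 1.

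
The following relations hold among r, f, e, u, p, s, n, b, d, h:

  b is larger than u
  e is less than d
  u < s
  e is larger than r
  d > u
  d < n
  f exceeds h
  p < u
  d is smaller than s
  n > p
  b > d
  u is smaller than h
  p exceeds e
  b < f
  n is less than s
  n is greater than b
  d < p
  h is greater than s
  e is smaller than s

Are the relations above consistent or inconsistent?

inconsistent

Chaining the given relations yields d < p < u, so d < u. But one relation states u < d. These cannot both hold.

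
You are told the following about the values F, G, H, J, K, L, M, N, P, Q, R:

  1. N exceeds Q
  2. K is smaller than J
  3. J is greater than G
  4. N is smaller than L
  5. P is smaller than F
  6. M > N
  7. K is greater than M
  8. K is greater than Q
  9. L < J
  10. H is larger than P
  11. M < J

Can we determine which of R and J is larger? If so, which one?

Following every chain through R: nothing is chained to R.
J is not reached, and no chain runs the other way from J to R.
So the given relations leave the order of R and J undetermined.

undetermined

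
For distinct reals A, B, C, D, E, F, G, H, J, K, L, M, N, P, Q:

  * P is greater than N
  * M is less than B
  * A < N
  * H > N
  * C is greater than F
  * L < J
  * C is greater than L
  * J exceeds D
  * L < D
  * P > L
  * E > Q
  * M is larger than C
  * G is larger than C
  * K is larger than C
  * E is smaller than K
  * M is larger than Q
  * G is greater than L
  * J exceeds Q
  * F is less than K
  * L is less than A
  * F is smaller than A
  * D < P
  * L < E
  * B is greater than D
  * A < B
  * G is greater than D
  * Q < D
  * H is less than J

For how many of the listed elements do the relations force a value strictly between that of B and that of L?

4

The relations place L below B. An element lies strictly between them when it is forced above L and also forced below B.
Above L: {E, D, A, C, M, G, K, N, P, H, J}. Below B: {F, Q, D, A, C, M}.
Intersection: {D, A, C, M} — 4.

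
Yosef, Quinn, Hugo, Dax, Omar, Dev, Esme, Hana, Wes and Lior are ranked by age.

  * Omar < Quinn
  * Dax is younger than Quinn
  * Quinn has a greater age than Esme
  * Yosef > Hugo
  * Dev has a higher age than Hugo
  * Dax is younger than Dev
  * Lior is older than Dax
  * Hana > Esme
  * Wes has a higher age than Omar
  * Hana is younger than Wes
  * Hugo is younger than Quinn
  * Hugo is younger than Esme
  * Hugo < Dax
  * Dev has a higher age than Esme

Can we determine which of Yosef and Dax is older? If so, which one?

Following every chain through Dax: above Dax we get Lior, Quinn, Dev; below Dax we get Hugo.
Yosef is not reached, and no chain runs the other way from Yosef to Dax.
So the given relations leave the order of Dax and Yosef undetermined.

undetermined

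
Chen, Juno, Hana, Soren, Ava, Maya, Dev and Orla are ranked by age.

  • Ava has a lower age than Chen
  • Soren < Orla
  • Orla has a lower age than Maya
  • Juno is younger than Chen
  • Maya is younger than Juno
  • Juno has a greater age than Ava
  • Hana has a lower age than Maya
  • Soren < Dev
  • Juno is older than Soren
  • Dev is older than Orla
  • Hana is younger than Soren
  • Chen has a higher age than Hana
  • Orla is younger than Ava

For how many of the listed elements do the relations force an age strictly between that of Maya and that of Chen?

1

Chaining upward from Maya reaches: Juno.
Chaining downward from Chen reaches: Hana, Soren, Orla, Ava, Juno.
Strictly between Maya and Chen are those in both lists: Juno — 1 element.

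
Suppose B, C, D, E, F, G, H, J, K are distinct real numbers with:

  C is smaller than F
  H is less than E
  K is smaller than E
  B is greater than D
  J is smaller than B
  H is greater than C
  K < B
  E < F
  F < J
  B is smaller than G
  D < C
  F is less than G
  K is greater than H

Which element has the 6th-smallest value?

F

Chaining the given pairs: D < C < H < K < E < F < J < B < G.
The 6th smallest is F.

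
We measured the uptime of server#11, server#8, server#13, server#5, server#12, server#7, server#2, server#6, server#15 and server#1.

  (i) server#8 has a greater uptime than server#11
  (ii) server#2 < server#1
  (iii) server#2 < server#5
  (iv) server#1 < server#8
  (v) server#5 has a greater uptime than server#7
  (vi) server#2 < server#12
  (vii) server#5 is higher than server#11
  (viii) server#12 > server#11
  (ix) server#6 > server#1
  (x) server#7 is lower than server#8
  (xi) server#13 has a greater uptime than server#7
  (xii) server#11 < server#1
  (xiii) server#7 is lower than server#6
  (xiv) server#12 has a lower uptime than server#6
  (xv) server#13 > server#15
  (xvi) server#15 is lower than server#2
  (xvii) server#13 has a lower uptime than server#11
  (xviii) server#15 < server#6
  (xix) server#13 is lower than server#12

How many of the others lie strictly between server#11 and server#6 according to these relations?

2

Chaining upward from server#11 reaches: server#1, server#5, server#12, server#8.
Chaining downward from server#6 reaches: server#15, server#2, server#7, server#13, server#1, server#12.
Strictly between server#11 and server#6 are those in both lists: server#1, server#12 — 2 elements.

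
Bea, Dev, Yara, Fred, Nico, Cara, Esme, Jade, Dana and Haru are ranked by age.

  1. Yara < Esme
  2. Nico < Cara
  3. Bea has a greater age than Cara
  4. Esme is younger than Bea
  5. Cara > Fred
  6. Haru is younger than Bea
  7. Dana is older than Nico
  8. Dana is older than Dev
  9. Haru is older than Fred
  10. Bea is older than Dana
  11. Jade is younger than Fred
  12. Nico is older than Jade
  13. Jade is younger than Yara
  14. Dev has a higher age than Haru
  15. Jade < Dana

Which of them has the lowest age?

Chaining upward from Jade: directly above it, Fred, Yara, Nico, Dana; then Haru, Esme, Cara, Bea; then Dev.
That covers every other element, and nothing is given below Jade, so Jade is the lowest age.

Jade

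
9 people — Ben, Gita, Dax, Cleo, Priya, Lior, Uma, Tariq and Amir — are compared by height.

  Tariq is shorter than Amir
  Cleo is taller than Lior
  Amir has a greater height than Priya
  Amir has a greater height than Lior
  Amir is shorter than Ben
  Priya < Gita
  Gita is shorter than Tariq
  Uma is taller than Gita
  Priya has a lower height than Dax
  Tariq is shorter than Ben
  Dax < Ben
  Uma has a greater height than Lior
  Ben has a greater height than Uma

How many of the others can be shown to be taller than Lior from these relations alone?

Directly above Lior: Uma, Amir, Cleo.
One step further: Ben (4 so far).
Nothing else is reachable above Lior; 4 in all.

4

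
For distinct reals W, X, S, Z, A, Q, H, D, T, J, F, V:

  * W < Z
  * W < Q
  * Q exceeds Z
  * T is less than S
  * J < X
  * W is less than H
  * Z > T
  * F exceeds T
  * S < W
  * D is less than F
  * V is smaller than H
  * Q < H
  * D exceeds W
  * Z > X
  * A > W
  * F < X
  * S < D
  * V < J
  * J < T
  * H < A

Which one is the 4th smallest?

S

The consecutive relations fix a unique order: V < J < T < S < W < D < F < X < Z < Q < H < A.
The 4th smallest is S.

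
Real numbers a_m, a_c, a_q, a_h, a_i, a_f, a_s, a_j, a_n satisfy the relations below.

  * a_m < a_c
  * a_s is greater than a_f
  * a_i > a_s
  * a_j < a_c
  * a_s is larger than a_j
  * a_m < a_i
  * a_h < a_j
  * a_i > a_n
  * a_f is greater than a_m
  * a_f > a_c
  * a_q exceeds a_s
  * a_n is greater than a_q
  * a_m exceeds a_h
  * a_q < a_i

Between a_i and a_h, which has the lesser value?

a_h

Following the relations from a_h: a_h < a_m < a_c < a_f < a_s < a_q < a_n < a_i.
So a_h < a_i; a_h is the smaller of the two.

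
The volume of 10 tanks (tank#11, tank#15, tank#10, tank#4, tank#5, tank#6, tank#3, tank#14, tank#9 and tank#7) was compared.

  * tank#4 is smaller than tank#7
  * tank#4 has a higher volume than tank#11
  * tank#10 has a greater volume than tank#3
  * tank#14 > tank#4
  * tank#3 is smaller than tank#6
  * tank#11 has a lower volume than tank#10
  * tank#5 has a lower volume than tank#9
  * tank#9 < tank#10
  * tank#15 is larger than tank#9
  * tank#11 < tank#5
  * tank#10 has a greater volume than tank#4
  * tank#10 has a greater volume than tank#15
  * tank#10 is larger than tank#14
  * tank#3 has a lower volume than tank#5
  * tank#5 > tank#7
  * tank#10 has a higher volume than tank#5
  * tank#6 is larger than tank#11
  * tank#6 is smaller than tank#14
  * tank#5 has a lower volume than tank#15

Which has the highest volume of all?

tank#3 is not greatest since tank#3 < tank#6; tank#11 is not greatest since tank#11 < tank#5; tank#6 is not greatest since tank#6 < tank#14; tank#4 is not greatest since tank#4 < tank#14; tank#14 is not greatest since tank#14 < tank#10; tank#7 is not greatest since tank#7 < tank#5; tank#5 is not greatest since tank#5 < tank#15; tank#9 is not greatest since tank#9 < tank#10; tank#15 is not greatest since tank#15 < tank#10.
Only tank#10 has nothing above it, so tank#10 is the highest volume.

tank#10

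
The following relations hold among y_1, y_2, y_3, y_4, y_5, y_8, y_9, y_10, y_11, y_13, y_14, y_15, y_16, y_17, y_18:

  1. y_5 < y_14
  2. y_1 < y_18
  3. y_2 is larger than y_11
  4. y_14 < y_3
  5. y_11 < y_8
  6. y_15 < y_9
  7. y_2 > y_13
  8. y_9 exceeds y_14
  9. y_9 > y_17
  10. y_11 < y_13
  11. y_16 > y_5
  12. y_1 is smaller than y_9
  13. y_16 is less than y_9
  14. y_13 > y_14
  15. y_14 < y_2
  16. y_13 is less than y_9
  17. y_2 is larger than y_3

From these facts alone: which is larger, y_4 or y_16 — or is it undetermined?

undetermined

Following every chain through y_16: above y_16 we get y_9; below y_16 we get y_5.
y_4 is not reached, and no chain runs the other way from y_4 to y_16.
So the given relations leave the order of y_16 and y_4 undetermined.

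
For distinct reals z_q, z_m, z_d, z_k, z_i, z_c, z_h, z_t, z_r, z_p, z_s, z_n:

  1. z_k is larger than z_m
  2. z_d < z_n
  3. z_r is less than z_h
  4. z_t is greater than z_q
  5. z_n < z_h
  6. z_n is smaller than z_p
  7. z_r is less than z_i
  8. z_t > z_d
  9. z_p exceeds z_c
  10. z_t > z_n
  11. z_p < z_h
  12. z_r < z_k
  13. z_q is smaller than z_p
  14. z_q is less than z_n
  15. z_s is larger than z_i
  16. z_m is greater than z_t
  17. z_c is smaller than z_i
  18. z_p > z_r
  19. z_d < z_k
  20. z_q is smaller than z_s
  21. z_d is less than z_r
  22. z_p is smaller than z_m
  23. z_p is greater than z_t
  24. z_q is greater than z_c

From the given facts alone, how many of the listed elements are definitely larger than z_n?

5

Directly above z_n: z_t, z_p, z_h.
One step further: z_m (4 so far).
One step further: z_k (5 so far).
Nothing else is reachable above z_n; 5 in all.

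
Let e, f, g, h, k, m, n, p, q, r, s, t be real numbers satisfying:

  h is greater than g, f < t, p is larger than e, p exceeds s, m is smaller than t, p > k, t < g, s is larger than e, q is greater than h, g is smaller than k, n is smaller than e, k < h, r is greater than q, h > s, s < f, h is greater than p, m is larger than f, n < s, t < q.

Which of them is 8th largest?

The consecutive relations fix a unique order: n < e < s < f < m < t < g < k < p < h < q < r.
Counting 8 from the largest end gives m.

m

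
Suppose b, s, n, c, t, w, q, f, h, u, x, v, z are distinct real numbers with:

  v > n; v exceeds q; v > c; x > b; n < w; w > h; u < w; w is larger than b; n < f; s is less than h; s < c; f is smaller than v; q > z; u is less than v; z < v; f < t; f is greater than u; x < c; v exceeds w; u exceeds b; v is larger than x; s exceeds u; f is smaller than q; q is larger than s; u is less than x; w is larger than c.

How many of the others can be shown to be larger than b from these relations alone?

10

From b the given relations immediately reach u, x, w.
From those, s, f, c, v — 7 in total.
From those, h, q, t — 10 in total.
Nothing else is reachable above b; 10 in all.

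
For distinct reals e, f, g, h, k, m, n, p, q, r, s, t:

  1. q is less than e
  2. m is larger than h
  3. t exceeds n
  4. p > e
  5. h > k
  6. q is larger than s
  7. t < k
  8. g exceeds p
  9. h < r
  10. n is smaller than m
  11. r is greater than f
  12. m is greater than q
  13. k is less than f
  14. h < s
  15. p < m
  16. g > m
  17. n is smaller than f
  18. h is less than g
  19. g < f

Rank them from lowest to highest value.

Nothing is placed below n, so it is least; from there n < t; t < k; k < h; h < s; s < q; q < e; e < p; p < m; m < g; g < f; f < r, each given directly.

n < t < k < h < s < q < e < p < m < g < f < r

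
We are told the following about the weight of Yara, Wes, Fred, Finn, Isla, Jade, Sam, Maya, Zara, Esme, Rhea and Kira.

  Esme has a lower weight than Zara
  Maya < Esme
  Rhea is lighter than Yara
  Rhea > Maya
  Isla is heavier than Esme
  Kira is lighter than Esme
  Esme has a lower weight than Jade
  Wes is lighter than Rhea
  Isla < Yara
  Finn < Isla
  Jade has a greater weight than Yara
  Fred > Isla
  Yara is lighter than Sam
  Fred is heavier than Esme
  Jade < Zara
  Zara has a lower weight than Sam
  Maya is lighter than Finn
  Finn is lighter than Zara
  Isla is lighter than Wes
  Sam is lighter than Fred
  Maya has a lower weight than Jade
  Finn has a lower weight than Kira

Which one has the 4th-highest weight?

Chaining the given pairs: Maya < Finn < Kira < Esme < Isla < Wes < Rhea < Yara < Jade < Zara < Sam < Fred.
The 4th largest is Jade.

Jade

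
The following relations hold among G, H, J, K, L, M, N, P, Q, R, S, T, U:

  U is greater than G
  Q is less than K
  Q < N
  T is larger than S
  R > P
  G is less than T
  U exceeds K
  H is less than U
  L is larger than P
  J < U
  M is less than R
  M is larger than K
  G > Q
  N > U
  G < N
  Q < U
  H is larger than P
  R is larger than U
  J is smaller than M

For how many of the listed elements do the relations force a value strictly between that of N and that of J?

1

The relations place J below N. An element lies strictly between them when it is forced above J and also forced below N.
Above J: {M, U, R}. Below N: {Q, P, G, K, H, U}.
Intersection: {U} — 1.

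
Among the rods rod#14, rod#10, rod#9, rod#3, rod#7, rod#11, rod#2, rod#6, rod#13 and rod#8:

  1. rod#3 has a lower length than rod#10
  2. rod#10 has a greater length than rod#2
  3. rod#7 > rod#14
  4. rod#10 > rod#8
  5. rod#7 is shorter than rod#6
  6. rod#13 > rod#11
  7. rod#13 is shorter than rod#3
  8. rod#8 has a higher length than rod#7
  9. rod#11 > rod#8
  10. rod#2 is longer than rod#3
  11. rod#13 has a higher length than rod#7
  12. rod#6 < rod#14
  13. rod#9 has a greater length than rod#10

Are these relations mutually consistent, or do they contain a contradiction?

inconsistent

We have rod#7 < rod#6 stated directly, yet also rod#6 < rod#14 < rod#7 by chaining the others — so rod#6 < rod#7. Contradiction.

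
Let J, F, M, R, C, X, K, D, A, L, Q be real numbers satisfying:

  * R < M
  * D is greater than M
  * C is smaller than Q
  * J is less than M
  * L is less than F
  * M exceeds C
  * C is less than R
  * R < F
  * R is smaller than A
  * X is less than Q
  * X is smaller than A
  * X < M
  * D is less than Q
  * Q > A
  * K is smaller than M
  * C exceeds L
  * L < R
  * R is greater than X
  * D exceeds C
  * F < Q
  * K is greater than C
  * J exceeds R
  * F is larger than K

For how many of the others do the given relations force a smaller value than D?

7

Directly below D: C, M.
One step further: L, X, R, J, K (7 so far).
No other element is forced below D by the given relations, so the count is 7.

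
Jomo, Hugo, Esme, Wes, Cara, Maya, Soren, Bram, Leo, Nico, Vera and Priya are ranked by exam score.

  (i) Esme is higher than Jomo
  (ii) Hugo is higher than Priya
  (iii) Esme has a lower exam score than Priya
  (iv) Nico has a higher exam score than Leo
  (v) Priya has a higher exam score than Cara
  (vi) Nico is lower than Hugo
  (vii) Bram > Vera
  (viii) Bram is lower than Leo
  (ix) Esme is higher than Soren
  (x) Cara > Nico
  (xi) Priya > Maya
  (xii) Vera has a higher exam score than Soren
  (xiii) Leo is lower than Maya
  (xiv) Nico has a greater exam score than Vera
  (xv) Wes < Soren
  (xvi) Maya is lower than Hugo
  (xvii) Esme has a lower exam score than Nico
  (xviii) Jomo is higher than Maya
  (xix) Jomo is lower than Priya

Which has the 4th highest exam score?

Chaining the given pairs: Wes < Soren < Vera < Bram < Leo < Maya < Jomo < Esme < Nico < Cara < Priya < Hugo.
Counting 4 from the largest end gives Nico.

Nico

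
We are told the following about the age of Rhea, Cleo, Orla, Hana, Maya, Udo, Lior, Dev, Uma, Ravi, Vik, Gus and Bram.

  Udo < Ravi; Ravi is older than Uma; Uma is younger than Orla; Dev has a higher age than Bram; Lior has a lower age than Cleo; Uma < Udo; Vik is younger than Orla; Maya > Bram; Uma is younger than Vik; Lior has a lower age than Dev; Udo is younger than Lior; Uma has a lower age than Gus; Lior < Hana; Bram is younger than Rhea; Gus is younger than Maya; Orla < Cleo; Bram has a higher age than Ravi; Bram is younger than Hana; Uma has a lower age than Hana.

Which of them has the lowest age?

Udo is not least since Uma < Udo; Ravi is not least since Uma < Ravi; Bram is not least since Ravi < Bram; Rhea is not least since Bram < Rhea; Vik is not least since Uma < Vik; Gus is not least since Uma < Gus; Lior is not least since Udo < Lior; Maya is not least since Gus < Maya; Orla is not least since Vik < Orla; Hana is not least since Bram < Hana; Cleo is not least since Orla < Cleo; Dev is not least since Bram < Dev.
Only Uma has nothing below it, so Uma is the lowest age.

Uma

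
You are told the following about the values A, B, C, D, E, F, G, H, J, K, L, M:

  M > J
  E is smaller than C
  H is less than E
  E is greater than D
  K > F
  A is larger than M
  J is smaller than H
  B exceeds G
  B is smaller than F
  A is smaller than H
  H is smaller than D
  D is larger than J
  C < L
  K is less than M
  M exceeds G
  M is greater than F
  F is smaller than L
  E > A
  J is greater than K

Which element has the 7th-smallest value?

A

The consecutive relations fix a unique order: G < B < F < K < J < M < A < H < D < E < C < L.
Counting 7 from the smallest end gives A.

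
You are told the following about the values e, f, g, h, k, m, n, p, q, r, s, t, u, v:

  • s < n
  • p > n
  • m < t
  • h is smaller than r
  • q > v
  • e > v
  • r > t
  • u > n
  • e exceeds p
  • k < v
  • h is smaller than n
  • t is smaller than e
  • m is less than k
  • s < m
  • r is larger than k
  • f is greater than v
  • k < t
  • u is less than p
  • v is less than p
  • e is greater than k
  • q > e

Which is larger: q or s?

s < m and m < k give s < k.
Then k < v extends the chain to v.
Then v < p extends the chain to p.
With p < e: s < m < k < v < p < e.
With e < q: s < m < k < v < p < e < q.
So s < q; q is the larger of the two.

q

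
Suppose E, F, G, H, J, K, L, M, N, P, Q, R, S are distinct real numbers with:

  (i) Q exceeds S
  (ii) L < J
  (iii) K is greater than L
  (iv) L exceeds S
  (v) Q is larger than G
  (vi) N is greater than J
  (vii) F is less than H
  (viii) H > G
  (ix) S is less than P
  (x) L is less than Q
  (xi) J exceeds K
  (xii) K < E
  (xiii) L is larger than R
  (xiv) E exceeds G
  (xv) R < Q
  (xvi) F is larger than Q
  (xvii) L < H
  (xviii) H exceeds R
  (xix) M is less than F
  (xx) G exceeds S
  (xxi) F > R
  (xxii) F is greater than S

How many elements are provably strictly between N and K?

1

The relations place K below N. An element lies strictly between them when it is forced above K and also forced below N.
Above K: {E, J}. Below N: {R, S, L, J}.
Intersection: {J} — 1.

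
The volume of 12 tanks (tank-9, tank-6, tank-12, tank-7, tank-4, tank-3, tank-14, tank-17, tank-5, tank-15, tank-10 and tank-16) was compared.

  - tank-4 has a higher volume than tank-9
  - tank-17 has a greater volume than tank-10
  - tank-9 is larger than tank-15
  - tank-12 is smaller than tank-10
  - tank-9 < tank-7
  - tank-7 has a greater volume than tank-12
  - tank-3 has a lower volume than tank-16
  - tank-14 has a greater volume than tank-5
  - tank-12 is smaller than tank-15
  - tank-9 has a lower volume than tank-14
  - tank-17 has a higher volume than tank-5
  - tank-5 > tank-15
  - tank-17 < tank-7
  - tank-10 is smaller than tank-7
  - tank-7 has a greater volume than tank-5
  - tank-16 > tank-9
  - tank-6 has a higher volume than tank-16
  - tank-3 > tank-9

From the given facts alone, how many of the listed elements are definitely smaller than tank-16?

4

Directly below tank-16: tank-9, tank-3.
One step further: tank-15 (3 so far).
One step further: tank-12 (4 so far).
Nothing else is reachable below tank-16; 4 in all.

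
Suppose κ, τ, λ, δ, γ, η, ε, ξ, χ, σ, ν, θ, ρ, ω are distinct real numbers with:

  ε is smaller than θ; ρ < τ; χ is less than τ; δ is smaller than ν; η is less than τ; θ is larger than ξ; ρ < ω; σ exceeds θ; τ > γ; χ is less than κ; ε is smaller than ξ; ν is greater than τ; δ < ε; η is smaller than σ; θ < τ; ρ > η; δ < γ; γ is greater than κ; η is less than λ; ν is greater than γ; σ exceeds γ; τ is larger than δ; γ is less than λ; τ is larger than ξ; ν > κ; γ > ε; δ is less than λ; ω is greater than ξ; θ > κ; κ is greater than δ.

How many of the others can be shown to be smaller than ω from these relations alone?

5

From ω the given relations immediately reach ξ, ρ.
From those, η, ε — 4 in total.
From those, δ — 5 in total.
No other element is forced below ω by the given relations, so the count is 5.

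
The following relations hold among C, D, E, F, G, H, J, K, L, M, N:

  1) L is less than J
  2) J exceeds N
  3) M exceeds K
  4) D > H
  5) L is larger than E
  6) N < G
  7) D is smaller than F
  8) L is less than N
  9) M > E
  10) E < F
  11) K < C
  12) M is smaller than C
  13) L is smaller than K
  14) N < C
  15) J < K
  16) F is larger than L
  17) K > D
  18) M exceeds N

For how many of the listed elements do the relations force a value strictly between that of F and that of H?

1

Chaining upward from H reaches: D, K, M, C.
Chaining downward from F reaches: E, L, D.
Strictly between H and F are those in both lists: D — 1 element.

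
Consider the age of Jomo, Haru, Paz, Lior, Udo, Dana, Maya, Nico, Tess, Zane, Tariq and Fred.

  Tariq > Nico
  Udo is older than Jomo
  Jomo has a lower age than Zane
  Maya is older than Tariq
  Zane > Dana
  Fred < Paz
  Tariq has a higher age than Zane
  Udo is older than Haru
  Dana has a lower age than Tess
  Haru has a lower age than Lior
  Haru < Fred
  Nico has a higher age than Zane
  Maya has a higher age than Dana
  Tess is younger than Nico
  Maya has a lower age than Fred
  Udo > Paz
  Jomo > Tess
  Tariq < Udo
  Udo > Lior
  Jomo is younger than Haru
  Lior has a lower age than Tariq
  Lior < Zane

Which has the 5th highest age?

Piecing the relations together gives one ordering: Dana < Tess < Jomo < Haru < Lior < Zane < Nico < Tariq < Maya < Fred < Paz < Udo.
Counting 5 from the largest end gives Tariq.

Tariq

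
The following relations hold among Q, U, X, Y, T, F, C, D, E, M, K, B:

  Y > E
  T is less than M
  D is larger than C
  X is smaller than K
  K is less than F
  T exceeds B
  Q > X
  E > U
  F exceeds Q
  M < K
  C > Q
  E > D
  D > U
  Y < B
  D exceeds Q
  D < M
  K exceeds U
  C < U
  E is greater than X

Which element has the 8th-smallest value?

Chaining the given pairs: X < Q < C < U < D < E < Y < B < T < M < K < F.
Counting 8 from the smallest end gives B.

B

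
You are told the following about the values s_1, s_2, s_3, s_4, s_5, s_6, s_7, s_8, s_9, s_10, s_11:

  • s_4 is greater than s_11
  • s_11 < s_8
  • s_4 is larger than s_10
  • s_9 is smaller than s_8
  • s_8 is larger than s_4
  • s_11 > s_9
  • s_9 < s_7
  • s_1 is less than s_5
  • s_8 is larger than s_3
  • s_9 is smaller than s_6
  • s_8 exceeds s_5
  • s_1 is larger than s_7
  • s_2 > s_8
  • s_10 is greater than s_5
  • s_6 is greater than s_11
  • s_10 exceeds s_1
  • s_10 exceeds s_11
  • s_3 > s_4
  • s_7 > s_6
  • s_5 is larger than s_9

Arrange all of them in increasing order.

s_9 < s_11 < s_6 < s_7 < s_1 < s_5 < s_10 < s_4 < s_3 < s_8 < s_2

The consecutive links are each given: s_9 < s_11; s_11 < s_6; s_6 < s_7; s_7 < s_1; s_1 < s_5; s_5 < s_10; s_10 < s_4; s_4 < s_3; s_3 < s_8; s_8 < s_2.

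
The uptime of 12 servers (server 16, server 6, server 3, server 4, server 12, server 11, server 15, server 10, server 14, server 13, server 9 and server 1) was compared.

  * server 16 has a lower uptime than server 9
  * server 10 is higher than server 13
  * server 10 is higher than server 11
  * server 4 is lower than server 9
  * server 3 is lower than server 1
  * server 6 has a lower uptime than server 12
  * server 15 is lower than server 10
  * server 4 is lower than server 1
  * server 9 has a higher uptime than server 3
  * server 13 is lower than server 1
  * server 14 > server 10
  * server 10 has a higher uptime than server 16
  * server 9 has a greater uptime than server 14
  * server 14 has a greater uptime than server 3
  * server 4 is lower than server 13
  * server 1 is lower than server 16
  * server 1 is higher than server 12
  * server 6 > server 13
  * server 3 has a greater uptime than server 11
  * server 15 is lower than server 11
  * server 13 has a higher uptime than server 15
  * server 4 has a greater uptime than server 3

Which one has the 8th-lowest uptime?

server 1

Piecing the relations together gives one ordering: server 15 < server 11 < server 3 < server 4 < server 13 < server 6 < server 12 < server 1 < server 16 < server 10 < server 14 < server 9.
The 8th smallest is server 1.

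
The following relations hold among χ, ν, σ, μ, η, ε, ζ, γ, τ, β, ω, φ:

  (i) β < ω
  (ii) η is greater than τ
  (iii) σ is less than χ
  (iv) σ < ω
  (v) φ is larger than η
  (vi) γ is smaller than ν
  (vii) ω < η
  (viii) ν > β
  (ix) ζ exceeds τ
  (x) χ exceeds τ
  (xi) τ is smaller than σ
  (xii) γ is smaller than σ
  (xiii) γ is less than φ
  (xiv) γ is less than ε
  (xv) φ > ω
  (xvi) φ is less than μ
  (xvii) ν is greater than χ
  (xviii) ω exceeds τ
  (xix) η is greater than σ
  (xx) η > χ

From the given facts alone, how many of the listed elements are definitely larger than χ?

From χ the given relations immediately reach η, ν.
From those, φ — 3 in total.
From those, μ — 4 in total.
Nothing else is reachable above χ; 4 in all.

4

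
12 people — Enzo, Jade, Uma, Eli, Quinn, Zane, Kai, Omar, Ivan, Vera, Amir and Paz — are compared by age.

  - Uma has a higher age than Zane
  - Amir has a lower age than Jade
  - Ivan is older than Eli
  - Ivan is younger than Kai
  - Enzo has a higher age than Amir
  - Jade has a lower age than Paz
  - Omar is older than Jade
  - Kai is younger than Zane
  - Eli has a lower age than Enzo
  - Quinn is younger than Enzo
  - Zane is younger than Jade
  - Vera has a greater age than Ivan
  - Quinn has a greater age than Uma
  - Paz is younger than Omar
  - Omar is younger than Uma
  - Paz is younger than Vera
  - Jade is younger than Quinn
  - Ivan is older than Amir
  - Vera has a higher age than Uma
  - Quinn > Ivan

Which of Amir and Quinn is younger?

Amir

Chaining the given relations: Amir < Ivan < Kai < Zane < Jade < Paz < Omar < Uma < Quinn.
So Amir < Quinn; Amir is the younger of the two.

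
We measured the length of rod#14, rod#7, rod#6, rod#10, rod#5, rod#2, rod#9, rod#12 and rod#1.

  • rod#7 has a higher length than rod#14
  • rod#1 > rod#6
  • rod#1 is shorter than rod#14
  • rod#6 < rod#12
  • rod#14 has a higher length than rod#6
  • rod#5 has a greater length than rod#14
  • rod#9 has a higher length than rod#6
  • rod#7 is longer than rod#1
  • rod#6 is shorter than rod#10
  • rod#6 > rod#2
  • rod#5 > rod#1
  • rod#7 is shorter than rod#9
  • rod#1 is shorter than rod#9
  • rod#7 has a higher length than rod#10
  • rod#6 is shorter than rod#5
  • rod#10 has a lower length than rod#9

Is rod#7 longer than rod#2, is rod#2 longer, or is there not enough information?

rod#7

rod#2 < rod#6 and rod#6 < rod#1 give rod#2 < rod#1.
Then rod#1 < rod#14 extends the chain to rod#14.
With rod#14 < rod#7: rod#2 < rod#6 < rod#1 < rod#14 < rod#7.
So rod#7 is longer.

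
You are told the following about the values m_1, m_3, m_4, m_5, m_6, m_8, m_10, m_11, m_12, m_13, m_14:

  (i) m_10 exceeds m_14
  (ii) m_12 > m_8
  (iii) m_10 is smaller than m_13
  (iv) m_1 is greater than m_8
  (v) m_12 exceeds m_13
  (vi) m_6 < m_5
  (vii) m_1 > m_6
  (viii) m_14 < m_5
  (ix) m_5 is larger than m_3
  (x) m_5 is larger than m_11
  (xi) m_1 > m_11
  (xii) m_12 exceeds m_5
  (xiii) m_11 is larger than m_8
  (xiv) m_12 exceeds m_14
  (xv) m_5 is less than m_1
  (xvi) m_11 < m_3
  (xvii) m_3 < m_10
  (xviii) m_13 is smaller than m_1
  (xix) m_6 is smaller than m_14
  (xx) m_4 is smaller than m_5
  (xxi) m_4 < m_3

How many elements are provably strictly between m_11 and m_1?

4

Chaining upward from m_11 reaches: m_3, m_5, m_10, m_13, m_12.
Chaining downward from m_1 reaches: m_4, m_8, m_6, m_3, m_14, m_5, m_10, m_13.
Strictly between m_11 and m_1 are those in both lists: m_3, m_5, m_10, m_13 — 4 elements.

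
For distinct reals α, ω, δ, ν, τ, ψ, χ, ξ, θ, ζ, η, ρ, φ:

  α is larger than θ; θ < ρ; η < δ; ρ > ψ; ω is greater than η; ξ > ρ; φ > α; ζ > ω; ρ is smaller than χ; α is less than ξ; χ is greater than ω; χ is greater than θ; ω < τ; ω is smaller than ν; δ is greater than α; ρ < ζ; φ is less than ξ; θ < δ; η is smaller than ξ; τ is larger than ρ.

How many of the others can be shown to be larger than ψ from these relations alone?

From ψ the given relations immediately reach ρ.
From those, ξ, χ, ζ, τ — 5 in total.
Nothing else is reachable above ψ; 5 in all.

5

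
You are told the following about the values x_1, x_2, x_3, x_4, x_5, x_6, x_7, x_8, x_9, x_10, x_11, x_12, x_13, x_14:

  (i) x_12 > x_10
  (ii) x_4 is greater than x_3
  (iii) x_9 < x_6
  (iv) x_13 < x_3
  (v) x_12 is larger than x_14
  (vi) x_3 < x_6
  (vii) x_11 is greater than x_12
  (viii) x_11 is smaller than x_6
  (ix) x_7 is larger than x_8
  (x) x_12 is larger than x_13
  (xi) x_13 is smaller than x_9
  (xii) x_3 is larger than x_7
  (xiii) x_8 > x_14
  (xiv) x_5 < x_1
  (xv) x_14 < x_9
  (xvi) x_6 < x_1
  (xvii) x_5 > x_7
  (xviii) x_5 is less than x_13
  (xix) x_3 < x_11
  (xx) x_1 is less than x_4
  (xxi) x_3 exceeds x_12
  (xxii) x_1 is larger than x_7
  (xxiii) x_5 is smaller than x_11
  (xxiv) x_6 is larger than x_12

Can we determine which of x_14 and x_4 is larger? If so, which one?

x_14 < x_8 and x_8 < x_7 give x_14 < x_7.
With x_7 < x_5: x_14 < x_8 < x_7 < x_5.
With x_5 < x_13: x_14 < x_8 < x_7 < x_5 < x_13.
Then x_13 < x_12 extends the chain to x_12.
Then x_12 < x_3 extends the chain to x_3.
Then x_3 < x_11 extends the chain to x_11.
Then x_11 < x_6 extends the chain to x_6.
Then x_6 < x_1 extends the chain to x_1.
With x_1 < x_4: x_14 < x_8 < x_7 < x_5 < x_13 < x_12 < x_3 < x_11 < x_6 < x_1 < x_4.
So x_4 is larger.

x_4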